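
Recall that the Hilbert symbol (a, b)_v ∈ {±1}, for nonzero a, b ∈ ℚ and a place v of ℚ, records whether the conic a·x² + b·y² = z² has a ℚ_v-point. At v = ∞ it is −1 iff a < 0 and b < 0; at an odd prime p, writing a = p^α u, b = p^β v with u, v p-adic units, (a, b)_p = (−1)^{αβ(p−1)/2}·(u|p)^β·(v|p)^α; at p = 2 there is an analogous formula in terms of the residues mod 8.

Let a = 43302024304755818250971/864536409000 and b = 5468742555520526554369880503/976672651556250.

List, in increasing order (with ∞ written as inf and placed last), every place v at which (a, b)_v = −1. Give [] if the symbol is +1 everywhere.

[5, 19]

(a, b) ≡ (30590, 70) mod (ℚ^×)²; places V = {2, 3, 5, 7, 11, 17, 19, 23, 31, ∞}.
(a,b)_11: α=-4, u≡8; β=-8, v≡1 (mod 11); (8|11)=-1, (1|11)=+1; sign (−1)^0·-1^-8·+1^-4 = +1.
(a,b)_17: α=4, u≡14; β=6, v≡1 (mod 17); (14|17)=-1, (1|17)=+1; sign (−1)^0·-1^6·+1^4 = +1.
(a,b)_19: α=3, u≡8; β=4, v≡10 (mod 19); (8|19)=-1, (10|19)=-1; sign (−1)^0·-1^4·-1^3 = -1.
(a,b)_31: α=6, u≡26; β=6, v≡1 (mod 31); (26|31)=-1, (1|31)=+1; sign (−1)^0·-1^6·+1^6 = +1.
(a,b)_5: α=-3, u≡3; β=-5, v≡1 (mod 5); (3|5)=-1, (1|5)=+1; sign (−1)^0·-1^-5·+1^-3 = -1.
(a,b)_∞: sgn(30590)=+, sgn(70)=+, so +1.
(a,b)_2: α=-3, β=-1; u≡7, v≡3 (mod 8); ε(u)ε(v)=1·1, αω(v)=-3·1, βω(u)=-1·0; sum ≡ 0  ⇒  +1.
(a,b)_7: α=1, u≡2; β=1, v≡5 (mod 7); (2|7)=+1, (5|7)=-1; sign (−1)^1·+1^1·-1^1 = +1.
(a,b)_3: α=-10, u≡2; β=-6, v≡1 (mod 3); (2|3)=-1, (1|3)=+1; sign (−1)^0·-1^-6·+1^-10 = +1.
(a,b)_23: α=3, u≡22; β=4, v≡4 (mod 23); (22|23)=-1, (4|23)=+1; sign (−1)^0·-1^4·+1^3 = +1.
Ram(30590, 70) = {5, 19}; no ℚ_5-point on the conic.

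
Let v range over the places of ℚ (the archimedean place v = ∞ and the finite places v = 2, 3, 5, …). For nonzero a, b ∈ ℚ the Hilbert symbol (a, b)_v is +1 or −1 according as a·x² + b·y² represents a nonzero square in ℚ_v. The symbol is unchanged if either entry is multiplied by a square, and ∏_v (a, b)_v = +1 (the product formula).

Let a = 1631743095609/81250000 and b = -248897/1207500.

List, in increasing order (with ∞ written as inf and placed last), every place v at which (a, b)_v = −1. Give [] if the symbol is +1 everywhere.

[7, 13]

(a, b) ≡ (13, -8211) mod (ℚ^×)²; places V = {2, 3, 5, 7, 11, 13, 17, 23, ∞}.
(a,b)_7: α=0, u≡3; β=-1, v≡5 (mod 7); (3|7)=-1, (5|7)=-1; sign (−1)^0·-1^-1·-1^0 = -1.
(a,b)_23: α=2, u≡8; β=-1, v≡22 (mod 23); (8|23)=+1, (22|23)=-1; sign (−1)^0·+1^-1·-1^2 = +1.
(a,b)_11: α=4, u≡6; β=4, v≡2 (mod 11); (6|11)=-1, (2|11)=-1; sign (−1)^0·-1^4·-1^4 = +1.
(a,b)_17: α=2, u≡4; β=1, v≡14 (mod 17); (4|17)=+1, (14|17)=-1; sign (−1)^0·+1^1·-1^2 = +1.
(a,b)_2: α=-4, β=-2; u≡5, v≡5 (mod 8); ε(u)ε(v)=0·0, αω(v)=-4·1, βω(u)=-2·1; sum ≡ 0  ⇒  +1.
(a,b)_∞: sgn(13)=+, sgn(-8211)=−, so +1.
(a,b)_3: α=6, u≡1; β=-1, v≡2 (mod 3); (1|3)=+1, (2|3)=-1; sign (−1)^0·+1^-1·-1^6 = +1.
(a,b)_13: α=-1, u≡1; β=0, v≡5 (mod 13); (1|13)=+1, (5|13)=-1; sign (−1)^0·+1^0·-1^-1 = -1.
(a,b)_5: α=-8, u≡3; β=-4, v≡4 (mod 5); (3|5)=-1, (4|5)=+1; sign (−1)^0·-1^-4·+1^-8 = +1.
(13, -8211 / ℚ) ramifies at {7, 13}: a division algebra.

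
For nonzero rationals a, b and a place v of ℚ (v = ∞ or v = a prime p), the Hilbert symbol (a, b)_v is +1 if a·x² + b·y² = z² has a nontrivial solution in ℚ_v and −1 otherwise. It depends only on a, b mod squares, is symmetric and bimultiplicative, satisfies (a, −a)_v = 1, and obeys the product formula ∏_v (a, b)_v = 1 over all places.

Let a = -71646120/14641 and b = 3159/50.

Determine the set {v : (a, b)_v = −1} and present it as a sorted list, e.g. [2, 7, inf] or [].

Mod squares: a ≡ -2730, b ≡ 78. Check v ∈ {∞, 2, 3, 5, 7, 11, 13}.
v=2: v_2(a)=3, v_2(b)=-1; units ≡ 3, 7 (mod 8); ε·ε+αω+βω = 1·1+3·0+-1·1 ≡ 0  ⇒  (a,b)_2 = +1.
v=5: a=5^1·(≡1), b=5^-2·(≡2) mod 5; (1|5)=+1, (2|5)=-1; (−1)^{1·-2·2}·(+1)^-2·(-1)^1 = -1.
v=13: a=13^1·(≡2), b=13^1·(≡2) mod 13; (2|13)=-1, (2|13)=-1; (−1)^{1·1·6}·(-1)^1·(-1)^1 = +1.
v=11: a=11^-4·(≡4), b=11^0·(≡4) mod 11; (4|11)=+1, (4|11)=+1; (−1)^{-4·0·5}·(+1)^0·(+1)^-4 = +1.
v=3: a=3^9·(≡2), b=3^5·(≡2) mod 3; (2|3)=-1, (2|3)=-1; (−1)^{9·5·1}·(-1)^5·(-1)^9 = -1.
v=7: a=7^1·(≡4), b=7^0·(≡2) mod 7; (4|7)=+1, (2|7)=+1; (−1)^{1·0·3}·(+1)^0·(+1)^1 = +1.
v=∞: -2730 < 0 and 78 > 0  ⇒  (a,b)_∞ = +1.
Ram(-2730, 78) = {3, 5}; no ℚ_3-point on the conic.

[3, 5]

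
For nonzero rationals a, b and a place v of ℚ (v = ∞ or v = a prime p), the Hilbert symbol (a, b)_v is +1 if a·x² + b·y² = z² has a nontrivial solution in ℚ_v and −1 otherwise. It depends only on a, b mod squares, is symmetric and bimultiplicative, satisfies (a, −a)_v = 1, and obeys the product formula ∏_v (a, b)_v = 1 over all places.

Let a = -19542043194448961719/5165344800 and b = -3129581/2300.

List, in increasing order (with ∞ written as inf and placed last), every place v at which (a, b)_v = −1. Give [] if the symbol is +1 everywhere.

(a, b) ≡ (-34238, -5083) mod (ℚ^×)²; places V = {2, 3, 5, 7, 11, 13, 17, 19, 23, 53, ∞}.
(a,b)_∞: sgn(-34238)=−, sgn(-5083)=−, so -1.
(a,b)_7: α=-2, u≡3; β=2, v≡5 (mod 7); (3|7)=-1, (5|7)=-1; sign (−1)^0·-1^2·-1^-2 = +1.
(a,b)_23: α=4, u≡4; β=-1, v≡18 (mod 23); (4|23)=+1, (18|23)=+1; sign (−1)^0·+1^-1·+1^4 = +1.
(a,b)_3: α=-2, u≡1; β=0, v≡2 (mod 3); (1|3)=+1, (2|3)=-1; sign (−1)^0·+1^0·-1^-2 = +1.
(a,b)_2: α=-5, β=-2; u≡1, v≡5 (mod 8); ε(u)ε(v)=0·0, αω(v)=-5·1, βω(u)=-2·0; sum ≡ 1  ⇒  -1.
(a,b)_17: α=7, u≡13; β=3, v≡12 (mod 17); (13|17)=+1, (12|17)=-1; sign (−1)^0·+1^3·-1^7 = -1.
(a,b)_13: α=2, u≡9; β=1, v≡3 (mod 13); (9|13)=+1, (3|13)=+1; sign (−1)^0·+1^1·+1^2 = +1.
(a,b)_5: α=-2, u≡3; β=-2, v≡2 (mod 5); (3|5)=-1, (2|5)=-1; sign (−1)^0·-1^-2·-1^-2 = +1.
(a,b)_53: α=1, u≡10; β=0, v≡26 (mod 53); (10|53)=+1, (26|53)=-1; sign (−1)^0·+1^0·-1^1 = -1.
(a,b)_11: α=-4, u≡9; β=0, v≡7 (mod 11); (9|11)=+1, (7|11)=-1; sign (−1)^0·+1^0·-1^-4 = +1.
(a,b)_19: α=1, u≡8; β=0, v≡4 (mod 19); (8|19)=-1, (4|19)=+1; sign (−1)^0·-1^0·+1^1 = +1.
|Ram(-34238, -5083)| = 4, even; anisotropic at {2, 17, 53, ∞}.

[2, 17, 53, inf]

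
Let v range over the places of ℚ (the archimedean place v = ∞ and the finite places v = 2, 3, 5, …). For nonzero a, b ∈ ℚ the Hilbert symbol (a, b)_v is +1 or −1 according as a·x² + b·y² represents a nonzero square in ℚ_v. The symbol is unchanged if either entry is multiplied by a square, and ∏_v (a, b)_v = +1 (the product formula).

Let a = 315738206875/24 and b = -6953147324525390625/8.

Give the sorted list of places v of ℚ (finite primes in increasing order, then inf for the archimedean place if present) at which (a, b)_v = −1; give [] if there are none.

(a, b) ≡ (73554, -10665330) mod (ℚ^×)²; places V = {2, 3, 5, 7, 13, 23, 29, 41, ∞}.
(a,b)_41: α=1, u≡20; β=1, v≡35 (mod 41); (20|41)=+1, (35|41)=-1; sign (−1)^0·+1^1·-1^1 = -1.
(a,b)_2: α=-3, β=-3; u≡1, v≡7 (mod 8); ε(u)ε(v)=0·1, αω(v)=-3·0, βω(u)=-3·0; sum ≡ 0  ⇒  +1.
(a,b)_5: α=4, u≡4; β=9, v≡1 (mod 5); (4|5)=+1, (1|5)=+1; sign (−1)^0·+1^9·+1^4 = +1.
(a,b)_∞: sgn(73554)=+, sgn(-10665330)=−, so +1.
(a,b)_13: α=1, u≡10; β=1, v≡6 (mod 13); (10|13)=+1, (6|13)=-1; sign (−1)^0·+1^1·-1^1 = -1.
(a,b)_3: α=-1, u≡2; β=5, v≡1 (mod 3); (2|3)=-1, (1|3)=+1; sign (−1)^1·-1^5·+1^-1 = +1.
(a,b)_7: α=2, u≡6; β=2, v≡3 (mod 7); (6|7)=-1, (3|7)=-1; sign (−1)^0·-1^2·-1^2 = +1.
(a,b)_23: α=1, u≡3; β=1, v≡13 (mod 23); (3|23)=+1, (13|23)=+1; sign (−1)^1·+1^1·+1^1 = -1.
(a,b)_29: α=2, u≡19; β=3, v≡10 (mod 29); (19|29)=-1, (10|29)=-1; sign (−1)^0·-1^3·-1^2 = -1.
(73554, -10665330 / ℚ) ramifies at {13, 23, 29, 41}: a division algebra.

[13, 23, 29, 41]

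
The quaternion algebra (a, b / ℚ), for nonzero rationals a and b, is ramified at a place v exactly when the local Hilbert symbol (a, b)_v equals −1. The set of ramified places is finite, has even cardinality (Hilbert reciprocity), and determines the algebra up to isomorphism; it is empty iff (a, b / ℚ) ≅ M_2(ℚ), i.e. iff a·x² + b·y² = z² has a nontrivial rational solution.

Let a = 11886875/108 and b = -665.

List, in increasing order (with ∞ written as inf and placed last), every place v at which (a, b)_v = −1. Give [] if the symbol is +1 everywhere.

[5, 7, 11, 13]

(a, b) ≡ (57057, -665) mod (ℚ^×)²; places V = {2, 3, 5, 7, 11, 13, 19, ∞}.
(a,b)_19: α=1, u≡17; β=1, v≡3 (mod 19); (17|19)=+1, (3|19)=-1; sign (−1)^1·+1^1·-1^1 = +1.
(a,b)_13: α=1, u≡5; β=0, v≡11 (mod 13); (5|13)=-1, (11|13)=-1; sign (−1)^0·-1^0·-1^1 = -1.
(a,b)_2: α=-2, β=0; u≡1, v≡7 (mod 8); ε(u)ε(v)=0·1, αω(v)=-2·0, βω(u)=0·0; sum ≡ 0  ⇒  +1.
(a,b)_5: α=4, u≡3; β=1, v≡2 (mod 5); (3|5)=-1, (2|5)=-1; sign (−1)^0·-1^1·-1^4 = -1.
(a,b)_3: α=-3, u≡2; β=0, v≡1 (mod 3); (2|3)=-1, (1|3)=+1; sign (−1)^0·-1^0·+1^-3 = +1.
(a,b)_7: α=1, u≡3; β=1, v≡3 (mod 7); (3|7)=-1, (3|7)=-1; sign (−1)^1·-1^1·-1^1 = -1.
(a,b)_∞: sgn(57057)=+, sgn(-665)=−, so +1.
(a,b)_11: α=1, u≡2; β=0, v≡6 (mod 11); (2|11)=-1, (6|11)=-1; sign (−1)^0·-1^0·-1^1 = -1.
Ram(57057, -665) = {5, 7, 11, 13}; no ℚ_5-point on the conic.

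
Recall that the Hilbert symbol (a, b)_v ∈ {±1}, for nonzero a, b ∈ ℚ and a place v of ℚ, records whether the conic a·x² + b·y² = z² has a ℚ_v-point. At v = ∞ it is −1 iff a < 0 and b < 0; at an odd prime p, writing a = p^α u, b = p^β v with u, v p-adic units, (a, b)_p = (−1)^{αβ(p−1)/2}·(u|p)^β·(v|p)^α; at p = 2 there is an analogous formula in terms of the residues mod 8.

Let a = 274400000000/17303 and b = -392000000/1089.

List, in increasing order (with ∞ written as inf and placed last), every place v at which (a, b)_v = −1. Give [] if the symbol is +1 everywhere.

(a, b) ≡ (2002, -2) mod (ℚ^×)²; places V = {2, 3, 5, 7, 11, 13, ∞}.
(a,b)_7: α=3, u≡5; β=2, v≡5 (mod 7); (5|7)=-1, (5|7)=-1; sign (−1)^0·-1^2·-1^3 = -1.
(a,b)_5: α=8, u≡3; β=6, v≡3 (mod 5); (3|5)=-1, (3|5)=-1; sign (−1)^0·-1^6·-1^8 = +1.
(a,b)_2: α=11, β=9; u≡1, v≡7 (mod 8); ε(u)ε(v)=0·1, αω(v)=11·0, βω(u)=9·0; sum ≡ 0  ⇒  +1.
(a,b)_11: α=-3, u≡8; β=-2, v≡9 (mod 11); (8|11)=-1, (9|11)=+1; sign (−1)^0·-1^-2·+1^-3 = +1.
(a,b)_13: α=-1, u≡7; β=0, v≡5 (mod 13); (7|13)=-1, (5|13)=-1; sign (−1)^0·-1^0·-1^-1 = -1.
(a,b)_∞: sgn(2002)=+, sgn(-2)=−, so +1.
(a,b)_3: α=0, u≡1; β=-2, v≡1 (mod 3); (1|3)=+1, (1|3)=+1; sign (−1)^0·+1^-2·+1^0 = +1.
Ram(2002, -2) = {7, 13}; no ℚ_7-point on the conic.

[7, 13]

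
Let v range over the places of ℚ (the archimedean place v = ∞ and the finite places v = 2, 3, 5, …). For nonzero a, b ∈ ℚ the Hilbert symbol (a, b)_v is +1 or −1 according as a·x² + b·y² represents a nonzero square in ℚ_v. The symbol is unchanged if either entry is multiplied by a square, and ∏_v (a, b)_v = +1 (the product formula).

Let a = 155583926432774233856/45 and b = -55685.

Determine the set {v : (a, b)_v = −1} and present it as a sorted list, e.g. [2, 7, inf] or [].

(a, b) ≡ (17895955, -55685) mod (ℚ^×)²; places V = {2, 3, 5, 7, 11, 23, 37, 43, 47, ∞}.
(a,b)_11: α=1, u≡1; β=0, v≡8 (mod 11); (1|11)=+1, (8|11)=-1; sign (−1)^0·+1^0·-1^1 = -1.
(a,b)_∞: sgn(17895955)=+, sgn(-55685)=−, so +1.
(a,b)_47: α=1, u≡14; β=0, v≡10 (mod 47); (14|47)=+1, (10|47)=-1; sign (−1)^0·+1^0·-1^1 = -1.
(a,b)_7: α=3, u≡4; β=1, v≡4 (mod 7); (4|7)=+1, (4|7)=+1; sign (−1)^1·+1^1·+1^3 = -1.
(a,b)_23: α=1, u≡3; β=0, v≡21 (mod 23); (3|23)=+1, (21|23)=-1; sign (−1)^0·+1^0·-1^1 = -1.
(a,b)_2: α=8, β=0; u≡3, v≡3 (mod 8); ε(u)ε(v)=1·1, αω(v)=8·1, βω(u)=0·1; sum ≡ 1  ⇒  -1.
(a,b)_43: α=3, u≡9; β=1, v≡38 (mod 43); (9|43)=+1, (38|43)=+1; sign (−1)^1·+1^1·+1^3 = -1.
(a,b)_3: α=-2, u≡1; β=0, v≡1 (mod 3); (1|3)=+1, (1|3)=+1; sign (−1)^0·+1^0·+1^-2 = +1.
(a,b)_37: α=4, u≡19; β=1, v≡12 (mod 37); (19|37)=-1, (12|37)=+1; sign (−1)^0·-1^1·+1^4 = -1.
(a,b)_5: α=-1, u≡4; β=1, v≡3 (mod 5); (4|5)=+1, (3|5)=-1; sign (−1)^0·+1^1·-1^-1 = -1.
Ram(17895955, -55685) = {2, 5, 7, 11, 23, 37, 43, 47}; no ℚ_2-point on the conic.

[2, 5, 7, 11, 23, 37, 43, 47]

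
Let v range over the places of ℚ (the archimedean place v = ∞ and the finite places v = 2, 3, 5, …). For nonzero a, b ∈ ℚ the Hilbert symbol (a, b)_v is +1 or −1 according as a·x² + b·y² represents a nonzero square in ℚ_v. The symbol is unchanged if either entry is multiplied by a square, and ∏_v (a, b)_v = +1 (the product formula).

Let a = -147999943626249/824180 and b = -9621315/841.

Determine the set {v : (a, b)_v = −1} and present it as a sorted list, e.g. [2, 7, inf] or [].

Mod squares: a ≡ -140008245, b ≡ -8835. Check v ∈ {∞, 2, 3, 5, 7, 11, 13, 19, 23, 29, 31, 53}.
v=19: a=19^3·(≡8), b=19^1·(≡12) mod 19; (8|19)=-1, (12|19)=-1; (−1)^{3·1·9}·(-1)^1·(-1)^3 = -1.
v=13: a=13^1·(≡11), b=13^0·(≡7) mod 13; (11|13)=-1, (7|13)=-1; (−1)^{1·0·6}·(-1)^0·(-1)^1 = -1.
v=∞: -140008245 < 0 and -8835 < 0  ⇒  (a,b)_∞ = -1.
v=3: a=3^1·(≡1), b=3^3·(≡1) mod 3; (1|3)=+1, (1|3)=+1; (−1)^{1·3·1}·(+1)^3·(+1)^1 = -1.
v=2: v_2(a)=-2, v_2(b)=0; units ≡ 3, 5 (mod 8); ε·ε+αω+βω = 1·0+-2·1+0·1 ≡ 0  ⇒  (a,b)_2 = +1.
v=11: a=11^4·(≡2), b=11^2·(≡3) mod 11; (2|11)=-1, (3|11)=+1; (−1)^{4·2·5}·(-1)^2·(+1)^4 = +1.
v=29: a=29^-2·(≡3), b=29^-2·(≡15) mod 29; (3|29)=-1, (15|29)=-1; (−1)^{-2·-2·14}·(-1)^-2·(-1)^-2 = +1.
v=23: a=23^1·(≡2), b=23^0·(≡7) mod 23; (2|23)=+1, (7|23)=-1; (−1)^{1·0·11}·(+1)^0·(-1)^1 = -1.
v=7: a=7^-2·(≡1), b=7^0·(≡3) mod 7; (1|7)=+1, (3|7)=-1; (−1)^{-2·0·3}·(+1)^0·(-1)^-2 = +1.
v=53: a=53^1·(≡2), b=53^0·(≡17) mod 53; (2|53)=-1, (17|53)=+1; (−1)^{1·0·26}·(-1)^0·(+1)^1 = +1.
v=31: a=31^1·(≡27), b=31^1·(≡25) mod 31; (27|31)=-1, (25|31)=+1; (−1)^{1·1·15}·(-1)^1·(+1)^1 = +1.
v=5: a=5^-1·(≡1), b=5^1·(≡2) mod 5; (1|5)=+1, (2|5)=-1; (−1)^{-1·1·2}·(+1)^1·(-1)^-1 = -1.
|Ram(-140008245, -8835)| = 6, even; anisotropic at {3, 5, 13, 19, 23, ∞}.

[3, 5, 13, 19, 23, inf]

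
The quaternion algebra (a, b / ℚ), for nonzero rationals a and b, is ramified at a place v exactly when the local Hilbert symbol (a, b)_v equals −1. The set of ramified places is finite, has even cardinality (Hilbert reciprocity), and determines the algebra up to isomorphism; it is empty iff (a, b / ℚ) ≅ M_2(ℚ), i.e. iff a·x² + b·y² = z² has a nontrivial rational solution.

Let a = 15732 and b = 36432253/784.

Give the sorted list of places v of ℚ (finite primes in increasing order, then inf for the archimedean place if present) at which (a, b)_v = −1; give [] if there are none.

Mod squares: a ≡ 437, b ≡ 301093. Check v ∈ {∞, 2, 3, 7, 11, 13, 19, 23, 53}.
v=53: a=53^0·(≡44), b=53^1·(≡49) mod 53; (44|53)=+1, (49|53)=+1; (−1)^{0·1·26}·(+1)^1·(+1)^0 = +1.
v=23: a=23^1·(≡17), b=23^1·(≡12) mod 23; (17|23)=-1, (12|23)=+1; (−1)^{1·1·11}·(-1)^1·(+1)^1 = +1.
v=13: a=13^0·(≡2), b=13^1·(≡8) mod 13; (2|13)=-1, (8|13)=-1; (−1)^{0·1·6}·(-1)^1·(-1)^0 = -1.
v=7: a=7^0·(≡3), b=7^-2·(≡2) mod 7; (3|7)=-1, (2|7)=+1; (−1)^{0·-2·3}·(-1)^-2·(+1)^0 = +1.
v=3: a=3^2·(≡2), b=3^0·(≡1) mod 3; (2|3)=-1, (1|3)=+1; (−1)^{2·0·1}·(-1)^0·(+1)^2 = +1.
v=∞: 437 > 0 and 301093 > 0  ⇒  (a,b)_∞ = +1.
v=19: a=19^1·(≡11), b=19^1·(≡9) mod 19; (11|19)=+1, (9|19)=+1; (−1)^{1·1·9}·(+1)^1·(+1)^1 = -1.
v=2: v_2(a)=2, v_2(b)=-4; units ≡ 5, 5 (mod 8); ε·ε+αω+βω = 0·0+2·1+-4·1 ≡ 0  ⇒  (a,b)_2 = +1.
v=11: a=11^0·(≡2), b=11^2·(≡4) mod 11; (2|11)=-1, (4|11)=+1; (−1)^{0·2·5}·(-1)^2·(+1)^0 = +1.
(437, 301093 / ℚ) ramifies at {13, 19}: a division algebra.

[13, 19]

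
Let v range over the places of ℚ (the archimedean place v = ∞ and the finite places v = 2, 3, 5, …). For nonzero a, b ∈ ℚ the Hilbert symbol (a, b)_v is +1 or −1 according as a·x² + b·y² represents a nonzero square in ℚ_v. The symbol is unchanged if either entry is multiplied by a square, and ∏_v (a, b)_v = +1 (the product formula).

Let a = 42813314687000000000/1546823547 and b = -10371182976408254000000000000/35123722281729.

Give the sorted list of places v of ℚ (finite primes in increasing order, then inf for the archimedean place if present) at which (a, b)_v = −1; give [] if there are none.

Mod squares: a ≡ 4290, b ≡ -14. Check v ∈ {∞, 2, 3, 5, 7, 11, 13, 29}.
v=5: a=5^9·(≡2), b=5^12·(≡4) mod 5; (2|5)=-1, (4|5)=+1; (−1)^{9·12·2}·(-1)^12·(+1)^9 = +1.
v=29: a=29^-4·(≡19), b=29^-6·(≡27) mod 29; (19|29)=-1, (27|29)=-1; (−1)^{-4·-6·14}·(-1)^-6·(-1)^-4 = +1.
v=2: v_2(a)=9, v_2(b)=13; units ≡ 1, 1 (mod 8); ε·ε+αω+βω = 0·0+9·0+13·0 ≡ 0  ⇒  (a,b)_2 = +1.
v=11: a=11^7·(≡5), b=11^10·(≡10) mod 11; (5|11)=+1, (10|11)=-1; (−1)^{7·10·5}·(+1)^10·(-1)^7 = -1.
v=∞: 4290 > 0 and -14 < 0  ⇒  (a,b)_∞ = +1.
v=7: a=7^0·(≡6), b=7^1·(≡5) mod 7; (6|7)=-1, (5|7)=-1; (−1)^{0·1·3}·(-1)^1·(-1)^0 = -1.
v=3: a=3^-7·(≡2), b=3^-10·(≡1) mod 3; (2|3)=-1, (1|3)=+1; (−1)^{-7·-10·1}·(-1)^-10·(+1)^-7 = +1.
v=13: a=13^3·(≡7), b=13^4·(≡1) mod 13; (7|13)=-1, (1|13)=+1; (−1)^{3·4·6}·(-1)^4·(+1)^3 = +1.
Ram(4290, -14) = {7, 11}; no ℚ_7-point on the conic.

[7, 11]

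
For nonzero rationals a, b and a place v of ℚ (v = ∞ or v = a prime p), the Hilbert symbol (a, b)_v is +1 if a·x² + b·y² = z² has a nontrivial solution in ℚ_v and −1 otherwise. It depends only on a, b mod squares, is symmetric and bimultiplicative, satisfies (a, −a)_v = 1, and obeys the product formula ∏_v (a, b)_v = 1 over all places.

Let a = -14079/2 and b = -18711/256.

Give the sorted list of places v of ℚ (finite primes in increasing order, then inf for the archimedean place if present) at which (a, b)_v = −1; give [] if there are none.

[3, 7, 11, inf]

Mod squares: a ≡ -78, b ≡ -231. Check v ∈ {∞, 2, 3, 7, 11, 13, 19}.
v=7: a=7^0·(≡6), b=7^1·(≡2) mod 7; (6|7)=-1, (2|7)=+1; (−1)^{0·1·3}·(-1)^1·(+1)^0 = -1.
v=11: a=11^0·(≡6), b=11^1·(≡5) mod 11; (6|11)=-1, (5|11)=+1; (−1)^{0·1·5}·(-1)^1·(+1)^0 = -1.
v=∞: -78 < 0 and -231 < 0  ⇒  (a,b)_∞ = -1.
v=19: a=19^2·(≡9), b=19^0·(≡11) mod 19; (9|19)=+1, (11|19)=+1; (−1)^{2·0·9}·(+1)^0·(+1)^2 = +1.
v=3: a=3^1·(≡1), b=3^5·(≡1) mod 3; (1|3)=+1, (1|3)=+1; (−1)^{1·5·1}·(+1)^5·(+1)^1 = -1.
v=13: a=13^1·(≡11), b=13^0·(≡1) mod 13; (11|13)=-1, (1|13)=+1; (−1)^{1·0·6}·(-1)^0·(+1)^1 = +1.
v=2: v_2(a)=-1, v_2(b)=-8; units ≡ 1, 1 (mod 8); ε·ε+αω+βω = 0·0+-1·0+-8·0 ≡ 0  ⇒  (a,b)_2 = +1.
Ram(-78, -231) = {3, 7, 11, ∞}; no ℚ_3-point on the conic.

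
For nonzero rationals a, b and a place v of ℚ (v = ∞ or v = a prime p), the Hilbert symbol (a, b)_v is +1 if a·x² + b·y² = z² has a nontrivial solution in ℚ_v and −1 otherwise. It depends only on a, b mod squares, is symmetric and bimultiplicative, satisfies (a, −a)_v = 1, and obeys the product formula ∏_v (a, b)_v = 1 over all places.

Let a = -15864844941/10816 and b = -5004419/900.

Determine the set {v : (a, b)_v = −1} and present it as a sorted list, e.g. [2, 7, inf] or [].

[17, 19, 41, 47, 53, inf]

Mod squares: a ≡ -14568269, b ≡ -102131. Check v ∈ {∞, 2, 3, 5, 7, 11, 13, 17, 19, 23, 37, 41, 47, 53}.
v=∞: -14568269 < 0 and -102131 < 0  ⇒  (a,b)_∞ = -1.
v=53: a=53^1·(≡37), b=53^1·(≡30) mod 53; (37|53)=+1, (30|53)=-1; (−1)^{1·1·26}·(+1)^1·(-1)^1 = -1.
v=5: a=5^0·(≡4), b=5^-2·(≡1) mod 5; (4|5)=+1, (1|5)=+1; (−1)^{0·-2·2}·(+1)^-2·(+1)^0 = +1.
v=19: a=19^1·(≡8), b=19^0·(≡15) mod 19; (8|19)=-1, (15|19)=-1; (−1)^{1·0·9}·(-1)^0·(-1)^1 = -1.
v=23: a=23^1·(≡15), b=23^0·(≡12) mod 23; (15|23)=-1, (12|23)=+1; (−1)^{1·0·11}·(-1)^0·(+1)^1 = +1.
v=2: v_2(a)=-6, v_2(b)=-2; units ≡ 3, 5 (mod 8); ε·ε+αω+βω = 1·0+-6·1+-2·1 ≡ 0  ⇒  (a,b)_2 = +1.
v=37: a=37^1·(≡35), b=37^0·(≡26) mod 37; (35|37)=-1, (26|37)=+1; (−1)^{1·0·18}·(-1)^0·(+1)^1 = +1.
v=17: a=17^1·(≡16), b=17^0·(≡10) mod 17; (16|17)=+1, (10|17)=-1; (−1)^{1·0·8}·(+1)^0·(-1)^1 = -1.
v=3: a=3^2·(≡1), b=3^-2·(≡1) mod 3; (1|3)=+1, (1|3)=+1; (−1)^{2·-2·1}·(+1)^-2·(+1)^2 = +1.
v=41: a=41^0·(≡3), b=41^1·(≡1) mod 41; (3|41)=-1, (1|41)=+1; (−1)^{0·1·20}·(-1)^1·(+1)^0 = -1.
v=11: a=11^2·(≡8), b=11^0·(≡1) mod 11; (8|11)=-1, (1|11)=+1; (−1)^{2·0·5}·(-1)^0·(+1)^2 = +1.
v=13: a=13^-2·(≡10), b=13^0·(≡3) mod 13; (10|13)=+1, (3|13)=+1; (−1)^{-2·0·6}·(+1)^0·(+1)^-2 = +1.
v=47: a=47^0·(≡5), b=47^1·(≡17) mod 47; (5|47)=-1, (17|47)=+1; (−1)^{0·1·23}·(-1)^1·(+1)^0 = -1.
v=7: a=7^0·(≡6), b=7^2·(≡5) mod 7; (6|7)=-1, (5|7)=-1; (−1)^{0·2·3}·(-1)^2·(-1)^0 = +1.
(-14568269, -102131 / ℚ) ramifies at {17, 19, 41, 47, 53, ∞}: a division algebra.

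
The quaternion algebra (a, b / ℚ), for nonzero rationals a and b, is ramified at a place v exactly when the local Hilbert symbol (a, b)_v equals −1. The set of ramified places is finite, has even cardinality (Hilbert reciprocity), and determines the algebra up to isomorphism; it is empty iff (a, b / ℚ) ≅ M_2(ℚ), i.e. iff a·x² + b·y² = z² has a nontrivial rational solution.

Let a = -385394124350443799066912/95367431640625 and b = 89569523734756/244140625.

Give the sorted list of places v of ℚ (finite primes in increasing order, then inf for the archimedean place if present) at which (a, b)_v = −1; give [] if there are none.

Mod squares: a ≡ -2, b ≡ 475969. Check v ∈ {∞, 2, 5, 13, 19, 23, 41, 47}.
v=∞: -2 < 0 and 475969 > 0  ⇒  (a,b)_∞ = +1.
v=41: a=41^2·(≡20), b=41^1·(≡11) mod 41; (20|41)=+1, (11|41)=-1; (−1)^{2·1·20}·(+1)^1·(-1)^2 = +1.
v=47: a=47^2·(≡39), b=47^1·(≡44) mod 47; (39|47)=-1, (44|47)=-1; (−1)^{2·1·23}·(-1)^1·(-1)^2 = -1.
v=2: v_2(a)=5, v_2(b)=2; units ≡ 7, 1 (mod 8); ε·ε+αω+βω = 1·0+5·0+2·0 ≡ 0  ⇒  (a,b)_2 = +1.
v=19: a=19^10·(≡17), b=19^7·(≡5) mod 19; (17|19)=+1, (5|19)=+1; (−1)^{10·7·9}·(+1)^7·(+1)^10 = +1.
v=23: a=23^2·(≡14), b=23^0·(≡21) mod 23; (14|23)=-1, (21|23)=-1; (−1)^{2·0·11}·(-1)^0·(-1)^2 = +1.
v=5: a=5^-20·(≡3), b=5^-12·(≡1) mod 5; (3|5)=-1, (1|5)=+1; (−1)^{-20·-12·2}·(-1)^-12·(+1)^-20 = +1.
v=13: a=13^0·(≡6), b=13^1·(≡6) mod 13; (6|13)=-1, (6|13)=-1; (−1)^{0·1·6}·(-1)^1·(-1)^0 = -1.
Ram(-2, 475969) = {13, 47}; no ℚ_13-point on the conic.

[13, 47]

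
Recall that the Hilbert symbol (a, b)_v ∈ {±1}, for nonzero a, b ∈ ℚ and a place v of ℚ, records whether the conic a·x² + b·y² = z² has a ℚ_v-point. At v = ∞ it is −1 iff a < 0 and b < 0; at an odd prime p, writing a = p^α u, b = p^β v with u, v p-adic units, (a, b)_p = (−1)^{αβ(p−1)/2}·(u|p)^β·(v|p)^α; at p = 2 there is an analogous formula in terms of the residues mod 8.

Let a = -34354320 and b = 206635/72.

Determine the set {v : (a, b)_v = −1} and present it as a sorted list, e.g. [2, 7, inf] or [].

[2, 3]

Mod squares: a ≡ -105, b ≡ 1430. Check v ∈ {∞, 2, 3, 5, 7, 11, 13, 17}.
v=17: a=17^0·(≡11), b=17^2·(≡13) mod 17; (11|17)=-1, (13|17)=+1; (−1)^{0·2·8}·(-1)^2·(+1)^0 = +1.
v=5: a=5^1·(≡1), b=5^1·(≡1) mod 5; (1|5)=+1, (1|5)=+1; (−1)^{1·1·2}·(+1)^1·(+1)^1 = +1.
v=3: a=3^1·(≡1), b=3^-2·(≡2) mod 3; (1|3)=+1, (2|3)=-1; (−1)^{1·-2·1}·(+1)^-2·(-1)^1 = -1.
v=11: a=11^2·(≡1), b=11^1·(≡5) mod 11; (1|11)=+1, (5|11)=+1; (−1)^{2·1·5}·(+1)^1·(+1)^2 = +1.
v=2: v_2(a)=4, v_2(b)=-3; units ≡ 7, 3 (mod 8); ε·ε+αω+βω = 1·1+4·1+-3·0 ≡ 1  ⇒  (a,b)_2 = -1.
v=∞: -105 < 0 and 1430 > 0  ⇒  (a,b)_∞ = +1.
v=13: a=13^2·(≡1), b=13^1·(≡5) mod 13; (1|13)=+1, (5|13)=-1; (−1)^{2·1·6}·(+1)^1·(-1)^2 = +1.
v=7: a=7^1·(≡3), b=7^0·(≡1) mod 7; (3|7)=-1, (1|7)=+1; (−1)^{1·0·3}·(-1)^0·(+1)^1 = +1.
Ram(-105, 1430) = {2, 3}; no ℚ_2-point on the conic.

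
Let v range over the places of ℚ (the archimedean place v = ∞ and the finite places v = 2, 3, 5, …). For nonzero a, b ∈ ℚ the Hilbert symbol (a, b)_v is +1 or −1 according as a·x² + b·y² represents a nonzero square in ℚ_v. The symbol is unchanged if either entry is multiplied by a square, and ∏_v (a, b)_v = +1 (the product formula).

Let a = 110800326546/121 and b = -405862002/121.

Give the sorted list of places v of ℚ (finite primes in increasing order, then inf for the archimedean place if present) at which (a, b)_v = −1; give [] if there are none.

[3, 7, 13, 23]

Mod squares: a ≡ 18354, b ≡ -11362. Check v ∈ {∞, 2, 3, 7, 11, 13, 19, 23}.
v=7: a=7^3·(≡2), b=7^2·(≡3) mod 7; (2|7)=+1, (3|7)=-1; (−1)^{3·2·3}·(+1)^2·(-1)^3 = -1.
v=13: a=13^2·(≡8), b=13^1·(≡12) mod 13; (8|13)=-1, (12|13)=+1; (−1)^{2·1·6}·(-1)^1·(+1)^2 = -1.
v=2: v_2(a)=1, v_2(b)=1; units ≡ 1, 7 (mod 8); ε·ε+αω+βω = 0·1+1·0+1·0 ≡ 0  ⇒  (a,b)_2 = +1.
v=∞: 18354 > 0 and -11362 < 0  ⇒  (a,b)_∞ = +1.
v=23: a=23^1·(≡12), b=23^1·(≡4) mod 23; (12|23)=+1, (4|23)=+1; (−1)^{1·1·11}·(+1)^1·(+1)^1 = -1.
v=19: a=19^1·(≡9), b=19^1·(≡15) mod 19; (9|19)=+1, (15|19)=-1; (−1)^{1·1·9}·(+1)^1·(-1)^1 = +1.
v=11: a=11^-2·(≡8), b=11^-2·(≡4) mod 11; (8|11)=-1, (4|11)=+1; (−1)^{-2·-2·5}·(-1)^-2·(+1)^-2 = +1.
v=3: a=3^7·(≡1), b=3^6·(≡2) mod 3; (1|3)=+1, (2|3)=-1; (−1)^{7·6·1}·(+1)^6·(-1)^7 = -1.
Ram(18354, -11362) = {3, 7, 13, 23}; no ℚ_3-point on the conic.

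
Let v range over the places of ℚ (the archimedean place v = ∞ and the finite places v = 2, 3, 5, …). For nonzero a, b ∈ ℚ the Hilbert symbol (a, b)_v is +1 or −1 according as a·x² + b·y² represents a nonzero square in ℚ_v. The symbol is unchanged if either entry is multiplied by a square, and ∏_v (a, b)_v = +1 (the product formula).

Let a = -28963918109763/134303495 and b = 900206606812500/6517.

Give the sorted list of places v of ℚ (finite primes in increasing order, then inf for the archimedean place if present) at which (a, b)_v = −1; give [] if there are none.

[3, 5, 13, 23]

(a, b) ≡ (-45885, 29393) mod (ℚ^×)²; places V = {2, 3, 5, 7, 13, 17, 19, 23, 29, 41, ∞}.
(a,b)_29: α=-2, u≡5; β=0, v≡9 (mod 29); (5|29)=+1, (9|29)=+1; sign (−1)^0·+1^0·+1^-2 = +1.
(a,b)_7: α=3, u≡4; β=-3, v≡3 (mod 7); (4|7)=+1, (3|7)=-1; sign (−1)^1·+1^-3·-1^3 = +1.
(a,b)_23: α=3, u≡6; β=2, v≡15 (mod 23); (6|23)=+1, (15|23)=-1; sign (−1)^0·+1^2·-1^3 = -1.
(a,b)_19: α=-1, u≡7; β=-1, v≡14 (mod 19); (7|19)=+1, (14|19)=-1; sign (−1)^1·+1^-1·-1^-1 = +1.
(a,b)_3: α=5, u≡2; β=6, v≡2 (mod 3); (2|3)=-1, (2|3)=-1; sign (−1)^0·-1^6·-1^5 = -1.
(a,b)_17: α=0, u≡16; β=1, v≡7 (mod 17); (16|17)=+1, (7|17)=-1; sign (−1)^0·+1^1·-1^0 = +1.
(a,b)_13: α=4, u≡6; β=3, v≡3 (mod 13); (6|13)=-1, (3|13)=+1; sign (−1)^0·-1^3·+1^4 = -1.
(a,b)_5: α=-1, u≡3; β=6, v≡3 (mod 5); (3|5)=-1, (3|5)=-1; sign (−1)^0·-1^6·-1^-1 = -1.
(a,b)_2: α=0, β=2; u≡3, v≡1 (mod 8); ε(u)ε(v)=1·0, αω(v)=0·0, βω(u)=2·1; sum ≡ 0  ⇒  +1.
(a,b)_41: α=-2, u≡7; β=0, v≡2 (mod 41); (7|41)=-1, (2|41)=+1; sign (−1)^0·-1^0·+1^-2 = +1.
(a,b)_∞: sgn(-45885)=−, sgn(29393)=+, so +1.
|Ram(-45885, 29393)| = 4, even; anisotropic at {3, 5, 13, 23}.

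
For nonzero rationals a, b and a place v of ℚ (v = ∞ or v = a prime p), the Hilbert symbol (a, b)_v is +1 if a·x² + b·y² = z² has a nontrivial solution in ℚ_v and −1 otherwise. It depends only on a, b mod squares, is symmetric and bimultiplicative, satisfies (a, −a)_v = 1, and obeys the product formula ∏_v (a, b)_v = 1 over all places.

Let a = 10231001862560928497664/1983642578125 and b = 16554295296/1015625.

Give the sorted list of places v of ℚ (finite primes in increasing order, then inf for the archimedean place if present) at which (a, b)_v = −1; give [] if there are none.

[3, 5, 7, 13]

Mod squares: a ≡ 273, b ≡ 10010. Check v ∈ {∞, 2, 3, 5, 7, 11, 13}.
v=5: a=5^-16·(≡3), b=5^-7·(≡2) mod 5; (3|5)=-1, (2|5)=-1; (−1)^{-16·-7·2}·(-1)^-7·(-1)^-16 = -1.
v=∞: 273 > 0 and 10010 > 0  ⇒  (a,b)_∞ = +1.
v=7: a=7^3·(≡2), b=7^1·(≡4) mod 7; (2|7)=+1, (4|7)=+1; (−1)^{3·1·3}·(+1)^1·(+1)^3 = -1.
v=11: a=11^2·(≡1), b=11^1·(≡7) mod 11; (1|11)=+1, (7|11)=-1; (−1)^{2·1·5}·(+1)^1·(-1)^2 = +1.
v=3: a=3^15·(≡1), b=3^8·(≡2) mod 3; (1|3)=+1, (2|3)=-1; (−1)^{15·8·1}·(+1)^8·(-1)^15 = -1.
v=13: a=13^-1·(≡5), b=13^-1·(≡4) mod 13; (5|13)=-1, (4|13)=+1; (−1)^{-1·-1·6}·(-1)^-1·(+1)^-1 = -1.
v=2: v_2(a)=34, v_2(b)=15; units ≡ 1, 5 (mod 8); ε·ε+αω+βω = 0·0+34·1+15·0 ≡ 0  ⇒  (a,b)_2 = +1.
|Ram(273, 10010)| = 4, even; anisotropic at {3, 5, 7, 13}.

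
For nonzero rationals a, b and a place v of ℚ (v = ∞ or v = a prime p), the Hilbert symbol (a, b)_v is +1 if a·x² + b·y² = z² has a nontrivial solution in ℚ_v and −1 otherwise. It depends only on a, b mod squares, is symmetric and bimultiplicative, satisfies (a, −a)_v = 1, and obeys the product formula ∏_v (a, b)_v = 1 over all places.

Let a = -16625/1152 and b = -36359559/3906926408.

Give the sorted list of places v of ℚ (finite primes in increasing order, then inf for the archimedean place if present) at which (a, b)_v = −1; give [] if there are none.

[5, 19, 31, inf]

Mod squares: a ≡ -1330, b ≡ -62. Check v ∈ {∞, 2, 3, 5, 7, 11, 19, 31, 41}.
v=5: a=5^3·(≡1), b=5^0·(≡2) mod 5; (1|5)=+1, (2|5)=-1; (−1)^{3·0·2}·(+1)^0·(-1)^3 = -1.
v=11: a=11^0·(≡5), b=11^-2·(≡4) mod 11; (5|11)=+1, (4|11)=+1; (−1)^{0·-2·5}·(+1)^-2·(+1)^0 = +1.
v=31: a=31^0·(≡23), b=31^1·(≡30) mod 31; (23|31)=-1, (30|31)=-1; (−1)^{0·1·15}·(-1)^1·(-1)^0 = -1.
v=∞: -1330 < 0 and -62 < 0  ⇒  (a,b)_∞ = -1.
v=7: a=7^1·(≡3), b=7^-4·(≡1) mod 7; (3|7)=-1, (1|7)=+1; (−1)^{1·-4·3}·(-1)^-4·(+1)^1 = +1.
v=2: v_2(a)=-7, v_2(b)=-3; units ≡ 7, 1 (mod 8); ε·ε+αω+βω = 1·0+-7·0+-3·0 ≡ 0  ⇒  (a,b)_2 = +1.
v=41: a=41^0·(≡36), b=41^-2·(≡20) mod 41; (36|41)=+1, (20|41)=+1; (−1)^{0·-2·20}·(+1)^-2·(+1)^0 = +1.
v=19: a=19^1·(≡11), b=19^4·(≡18) mod 19; (11|19)=+1, (18|19)=-1; (−1)^{1·4·9}·(+1)^4·(-1)^1 = -1.
v=3: a=3^-2·(≡2), b=3^2·(≡1) mod 3; (2|3)=-1, (1|3)=+1; (−1)^{-2·2·1}·(-1)^2·(+1)^-2 = +1.
Ram(-1330, -62) = {5, 19, 31, ∞}; no ℚ_5-point on the conic.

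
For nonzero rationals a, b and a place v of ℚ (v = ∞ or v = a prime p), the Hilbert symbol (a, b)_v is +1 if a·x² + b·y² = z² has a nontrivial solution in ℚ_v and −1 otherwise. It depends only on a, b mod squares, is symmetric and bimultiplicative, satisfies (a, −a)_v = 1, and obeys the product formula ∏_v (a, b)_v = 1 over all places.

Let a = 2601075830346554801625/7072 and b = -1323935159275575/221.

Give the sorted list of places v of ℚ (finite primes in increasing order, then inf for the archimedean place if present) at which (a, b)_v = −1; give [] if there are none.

[2, 5, 7, 13]

Mod squares: a ≡ 170170, b ≡ -1547. Check v ∈ {∞, 2, 3, 5, 7, 11, 13, 17}.
v=7: a=7^9·(≡3), b=7^7·(≡5) mod 7; (3|7)=-1, (5|7)=-1; (−1)^{9·7·3}·(-1)^7·(-1)^9 = -1.
v=13: a=13^-1·(≡9), b=13^-1·(≡6) mod 13; (9|13)=+1, (6|13)=-1; (−1)^{-1·-1·6}·(+1)^-1·(-1)^-1 = -1.
v=11: a=11^3·(≡5), b=11^2·(≡3) mod 11; (5|11)=+1, (3|11)=+1; (−1)^{3·2·5}·(+1)^2·(+1)^3 = +1.
v=17: a=17^-1·(≡6), b=17^-1·(≡5) mod 17; (6|17)=-1, (5|17)=-1; (−1)^{-1·-1·8}·(-1)^-1·(-1)^-1 = +1.
v=∞: 170170 > 0 and -1547 < 0  ⇒  (a,b)_∞ = +1.
v=2: v_2(a)=-5, v_2(b)=0; units ≡ 5, 5 (mod 8); ε·ε+αω+βω = 0·0+-5·1+0·1 ≡ 1  ⇒  (a,b)_2 = -1.
v=3: a=3^18·(≡1), b=3^12·(≡1) mod 3; (1|3)=+1, (1|3)=+1; (−1)^{18·12·1}·(+1)^12·(+1)^18 = +1.
v=5: a=5^3·(≡4), b=5^2·(≡2) mod 5; (4|5)=+1, (2|5)=-1; (−1)^{3·2·2}·(+1)^2·(-1)^3 = -1.
(170170, -1547 / ℚ) ramifies at {2, 5, 7, 13}: a division algebra.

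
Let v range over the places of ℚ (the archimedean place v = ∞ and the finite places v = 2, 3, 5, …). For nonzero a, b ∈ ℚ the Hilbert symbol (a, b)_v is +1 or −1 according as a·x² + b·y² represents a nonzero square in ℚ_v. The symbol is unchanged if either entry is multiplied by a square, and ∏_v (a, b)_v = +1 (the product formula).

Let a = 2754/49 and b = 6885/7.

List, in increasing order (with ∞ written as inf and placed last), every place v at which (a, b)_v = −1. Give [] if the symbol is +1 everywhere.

[2, 7]

Mod squares: a ≡ 34, b ≡ 595. Check v ∈ {∞, 2, 3, 5, 7, 17}.
v=∞: 34 > 0 and 595 > 0  ⇒  (a,b)_∞ = +1.
v=5: a=5^0·(≡1), b=5^1·(≡1) mod 5; (1|5)=+1, (1|5)=+1; (−1)^{0·1·2}·(+1)^1·(+1)^0 = +1.
v=17: a=17^1·(≡4), b=17^1·(≡2) mod 17; (4|17)=+1, (2|17)=+1; (−1)^{1·1·8}·(+1)^1·(+1)^1 = +1.
v=3: a=3^4·(≡1), b=3^4·(≡1) mod 3; (1|3)=+1, (1|3)=+1; (−1)^{4·4·1}·(+1)^4·(+1)^4 = +1.
v=2: v_2(a)=1, v_2(b)=0; units ≡ 1, 3 (mod 8); ε·ε+αω+βω = 0·1+1·1+0·0 ≡ 1  ⇒  (a,b)_2 = -1.
v=7: a=7^-2·(≡3), b=7^-1·(≡4) mod 7; (3|7)=-1, (4|7)=+1; (−1)^{-2·-1·3}·(-1)^-1·(+1)^-2 = -1.
(34, 595 / ℚ) ramifies at {2, 7}: a division algebra.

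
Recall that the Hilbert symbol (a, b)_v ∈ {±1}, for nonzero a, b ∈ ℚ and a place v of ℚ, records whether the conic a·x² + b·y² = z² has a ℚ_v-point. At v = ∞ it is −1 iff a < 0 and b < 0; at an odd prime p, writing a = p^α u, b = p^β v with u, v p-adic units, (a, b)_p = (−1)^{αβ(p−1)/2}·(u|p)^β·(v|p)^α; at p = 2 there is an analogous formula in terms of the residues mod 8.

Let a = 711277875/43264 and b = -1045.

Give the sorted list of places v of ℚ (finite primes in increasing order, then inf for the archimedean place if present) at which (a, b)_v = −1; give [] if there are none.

(a, b) ≡ (64515, -1045) mod (ℚ^×)²; places V = {2, 3, 5, 7, 11, 13, 17, 19, 23, ∞}.
(a,b)_17: α=1, u≡15; β=0, v≡9 (mod 17); (15|17)=+1, (9|17)=+1; sign (−1)^0·+1^0·+1^1 = +1.
(a,b)_23: α=1, u≡15; β=0, v≡13 (mod 23); (15|23)=-1, (13|23)=+1; sign (−1)^0·-1^0·+1^1 = +1.
(a,b)_11: α=1, u≡6; β=1, v≡4 (mod 11); (6|11)=-1, (4|11)=+1; sign (−1)^1·-1^1·+1^1 = +1.
(a,b)_5: α=3, u≡2; β=1, v≡1 (mod 5); (2|5)=-1, (1|5)=+1; sign (−1)^0·-1^1·+1^3 = -1.
(a,b)_3: α=3, u≡1; β=0, v≡2 (mod 3); (1|3)=+1, (2|3)=-1; sign (−1)^0·+1^0·-1^3 = -1.
(a,b)_13: α=-2, u≡1; β=0, v≡8 (mod 13); (1|13)=+1, (8|13)=-1; sign (−1)^0·+1^0·-1^-2 = +1.
(a,b)_19: α=0, u≡12; β=1, v≡2 (mod 19); (12|19)=-1, (2|19)=-1; sign (−1)^0·-1^1·-1^0 = -1.
(a,b)_7: α=2, u≡6; β=0, v≡5 (mod 7); (6|7)=-1, (5|7)=-1; sign (−1)^0·-1^0·-1^2 = +1.
(a,b)_∞: sgn(64515)=+, sgn(-1045)=−, so +1.
(a,b)_2: α=-8, β=0; u≡3, v≡3 (mod 8); ε(u)ε(v)=1·1, αω(v)=-8·1, βω(u)=0·1; sum ≡ 1  ⇒  -1.
(64515, -1045 / ℚ) ramifies at {2, 3, 5, 19}: a division algebra.

[2, 3, 5, 19]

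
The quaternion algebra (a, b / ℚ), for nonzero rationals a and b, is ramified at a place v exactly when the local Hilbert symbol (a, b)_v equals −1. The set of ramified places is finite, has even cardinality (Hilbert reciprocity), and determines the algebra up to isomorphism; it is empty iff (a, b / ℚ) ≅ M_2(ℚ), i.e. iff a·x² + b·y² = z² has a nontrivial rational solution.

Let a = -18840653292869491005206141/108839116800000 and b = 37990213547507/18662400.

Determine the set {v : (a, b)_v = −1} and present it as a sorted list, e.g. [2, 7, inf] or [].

(a, b) ≡ (-46345, 323) mod (ℚ^×)²; places V = {2, 3, 5, 11, 13, 17, 19, 23, 31, 37, ∞}.
(a,b)_19: α=2, u≡15; β=1, v≡7 (mod 19); (15|19)=-1, (7|19)=+1; sign (−1)^0·-1^1·+1^2 = -1.
(a,b)_5: α=-5, u≡4; β=-2, v≡2 (mod 5); (4|5)=+1, (2|5)=-1; sign (−1)^0·+1^-2·-1^-5 = -1.
(a,b)_2: α=-16, β=-10; u≡7, v≡3 (mod 8); ε(u)ε(v)=1·1, αω(v)=-16·1, βω(u)=-10·0; sum ≡ 1  ⇒  -1.
(a,b)_37: α=4, u≡16; β=2, v≡34 (mod 37); (16|37)=+1, (34|37)=+1; sign (−1)^0·+1^2·+1^4 = +1.
(a,b)_13: α=3, u≡10; β=2, v≡11 (mod 13); (10|13)=+1, (11|13)=-1; sign (−1)^0·+1^2·-1^3 = -1.
(a,b)_31: α=3, u≡13; β=2, v≡3 (mod 31); (13|31)=-1, (3|31)=-1; sign (−1)^0·-1^2·-1^3 = -1.
(a,b)_17: α=2, u≡5; β=1, v≡4 (mod 17); (5|17)=-1, (4|17)=+1; sign (−1)^0·-1^1·+1^2 = -1.
(a,b)_23: α=3, u≡9; β=2, v≡16 (mod 23); (9|23)=+1, (16|23)=+1; sign (−1)^0·+1^2·+1^3 = +1.
(a,b)_11: α=2, u≡9; β=0, v≡5 (mod 11); (9|11)=+1, (5|11)=+1; sign (−1)^0·+1^0·+1^2 = +1.
(a,b)_3: α=-12, u≡2; β=-6, v≡2 (mod 3); (2|3)=-1, (2|3)=-1; sign (−1)^0·-1^-6·-1^-12 = +1.
(a,b)_∞: sgn(-46345)=−, sgn(323)=+, so +1.
|Ram(-46345, 323)| = 6, even; anisotropic at {2, 5, 13, 17, 19, 31}.

[2, 5, 13, 17, 19, 31]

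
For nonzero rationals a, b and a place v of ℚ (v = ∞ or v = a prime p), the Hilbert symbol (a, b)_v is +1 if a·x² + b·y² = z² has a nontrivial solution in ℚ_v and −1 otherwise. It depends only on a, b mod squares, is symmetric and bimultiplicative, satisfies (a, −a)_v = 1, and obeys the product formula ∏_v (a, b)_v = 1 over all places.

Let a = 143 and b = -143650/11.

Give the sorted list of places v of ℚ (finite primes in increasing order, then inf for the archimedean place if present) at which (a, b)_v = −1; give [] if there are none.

[11, 17]

(a, b) ≡ (143, -374) mod (ℚ^×)²; places V = {2, 5, 11, 13, 17, ∞}.
(a,b)_13: α=1, u≡11; β=2, v≡9 (mod 13); (11|13)=-1, (9|13)=+1; sign (−1)^0·-1^2·+1^1 = +1.
(a,b)_5: α=0, u≡3; β=2, v≡4 (mod 5); (3|5)=-1, (4|5)=+1; sign (−1)^0·-1^2·+1^0 = +1.
(a,b)_∞: sgn(143)=+, sgn(-374)=−, so +1.
(a,b)_2: α=0, β=1; u≡7, v≡5 (mod 8); ε(u)ε(v)=1·0, αω(v)=0·1, βω(u)=1·0; sum ≡ 0  ⇒  +1.
(a,b)_11: α=1, u≡2; β=-1, v≡10 (mod 11); (2|11)=-1, (10|11)=-1; sign (−1)^1·-1^-1·-1^1 = -1.
(a,b)_17: α=0, u≡7; β=1, v≡3 (mod 17); (7|17)=-1, (3|17)=-1; sign (−1)^0·-1^1·-1^0 = -1.
(143, -374 / ℚ) ramifies at {11, 17}: a division algebra.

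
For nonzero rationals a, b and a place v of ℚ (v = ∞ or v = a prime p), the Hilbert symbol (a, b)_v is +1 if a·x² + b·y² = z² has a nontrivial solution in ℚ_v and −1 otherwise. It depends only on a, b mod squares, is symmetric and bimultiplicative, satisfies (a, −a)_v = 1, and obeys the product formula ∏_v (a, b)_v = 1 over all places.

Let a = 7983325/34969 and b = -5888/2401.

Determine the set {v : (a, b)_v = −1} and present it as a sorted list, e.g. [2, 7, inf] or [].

[7, 19]

Mod squares: a ≡ 133, b ≡ -23. Check v ∈ {∞, 2, 5, 7, 11, 17, 19, 23}.
v=19: a=19^1·(≡1), b=19^0·(≡3) mod 19; (1|19)=+1, (3|19)=-1; (−1)^{1·0·9}·(+1)^0·(-1)^1 = -1.
v=2: v_2(a)=0, v_2(b)=8; units ≡ 5, 1 (mod 8); ε·ε+αω+βω = 0·0+0·0+8·1 ≡ 0  ⇒  (a,b)_2 = +1.
v=11: a=11^-2·(≡3), b=11^0·(≡10) mod 11; (3|11)=+1, (10|11)=-1; (−1)^{-2·0·5}·(+1)^0·(-1)^-2 = +1.
v=5: a=5^2·(≡2), b=5^0·(≡2) mod 5; (2|5)=-1, (2|5)=-1; (−1)^{2·0·2}·(-1)^0·(-1)^2 = +1.
v=17: a=17^-2·(≡3), b=17^0·(≡7) mod 17; (3|17)=-1, (7|17)=-1; (−1)^{-2·0·8}·(-1)^0·(-1)^-2 = +1.
v=∞: 133 > 0 and -23 < 0  ⇒  (a,b)_∞ = +1.
v=7: a=7^5·(≡5), b=7^-4·(≡6) mod 7; (5|7)=-1, (6|7)=-1; (−1)^{5·-4·3}·(-1)^-4·(-1)^5 = -1.
v=23: a=23^0·(≡13), b=23^1·(≡15) mod 23; (13|23)=+1, (15|23)=-1; (−1)^{0·1·11}·(+1)^1·(-1)^0 = +1.
(133, -23 / ℚ) ramifies at {7, 19}: a division algebra.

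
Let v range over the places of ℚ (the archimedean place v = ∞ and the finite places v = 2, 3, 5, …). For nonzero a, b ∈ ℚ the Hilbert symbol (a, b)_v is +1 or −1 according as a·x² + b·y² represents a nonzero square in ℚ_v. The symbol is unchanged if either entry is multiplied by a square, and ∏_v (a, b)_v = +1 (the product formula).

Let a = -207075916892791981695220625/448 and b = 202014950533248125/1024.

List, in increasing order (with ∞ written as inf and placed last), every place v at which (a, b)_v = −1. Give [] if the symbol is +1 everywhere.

Mod squares: a ≡ -256151, b ≡ 2093. Check v ∈ {∞, 2, 5, 7, 13, 19, 23, 31, 37, 43}.
v=31: a=31^2·(≡14), b=31^0·(≡2) mod 31; (14|31)=+1, (2|31)=+1; (−1)^{2·0·15}·(+1)^0·(+1)^2 = +1.
v=∞: -256151 < 0 and 2093 > 0  ⇒  (a,b)_∞ = +1.
v=37: a=37^3·(≡25), b=37^2·(≡28) mod 37; (25|37)=+1, (28|37)=+1; (−1)^{3·2·18}·(+1)^2·(+1)^3 = +1.
v=2: v_2(a)=-6, v_2(b)=-10; units ≡ 1, 5 (mod 8); ε·ε+αω+βω = 0·0+-6·1+-10·0 ≡ 0  ⇒  (a,b)_2 = +1.
v=7: a=7^-1·(≡5), b=7^1·(≡3) mod 7; (5|7)=-1, (3|7)=-1; (−1)^{-1·1·3}·(-1)^1·(-1)^-1 = -1.
v=43: a=43^3·(≡34), b=43^2·(≡18) mod 43; (34|43)=-1, (18|43)=-1; (−1)^{3·2·21}·(-1)^2·(-1)^3 = -1.
v=13: a=13^4·(≡3), b=13^3·(≡8) mod 13; (3|13)=+1, (8|13)=-1; (−1)^{4·3·6}·(+1)^3·(-1)^4 = +1.
v=19: a=19^4·(≡9), b=19^2·(≡2) mod 19; (9|19)=+1, (2|19)=-1; (−1)^{4·2·9}·(+1)^2·(-1)^4 = +1.
v=5: a=5^4·(≡4), b=5^4·(≡3) mod 5; (4|5)=+1, (3|5)=-1; (−1)^{4·4·2}·(+1)^4·(-1)^4 = +1.
v=23: a=23^1·(≡13), b=23^1·(≡15) mod 23; (13|23)=+1, (15|23)=-1; (−1)^{1·1·11}·(+1)^1·(-1)^1 = +1.
|Ram(-256151, 2093)| = 2, even; anisotropic at {7, 43}.

[7, 43]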